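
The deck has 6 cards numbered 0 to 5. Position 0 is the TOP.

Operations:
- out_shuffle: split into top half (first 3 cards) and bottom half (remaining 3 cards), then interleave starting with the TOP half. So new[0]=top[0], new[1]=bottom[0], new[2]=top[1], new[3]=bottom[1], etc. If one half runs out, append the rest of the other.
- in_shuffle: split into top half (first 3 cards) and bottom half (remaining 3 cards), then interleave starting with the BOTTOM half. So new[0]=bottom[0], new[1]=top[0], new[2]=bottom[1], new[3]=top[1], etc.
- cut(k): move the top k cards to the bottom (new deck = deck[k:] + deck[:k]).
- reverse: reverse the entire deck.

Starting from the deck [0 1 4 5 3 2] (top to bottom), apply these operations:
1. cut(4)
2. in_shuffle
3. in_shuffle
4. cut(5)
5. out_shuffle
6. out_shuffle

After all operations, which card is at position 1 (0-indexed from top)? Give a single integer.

After op 1 (cut(4)): [3 2 0 1 4 5]
After op 2 (in_shuffle): [1 3 4 2 5 0]
After op 3 (in_shuffle): [2 1 5 3 0 4]
After op 4 (cut(5)): [4 2 1 5 3 0]
After op 5 (out_shuffle): [4 5 2 3 1 0]
After op 6 (out_shuffle): [4 3 5 1 2 0]
Position 1: card 3.

Answer: 3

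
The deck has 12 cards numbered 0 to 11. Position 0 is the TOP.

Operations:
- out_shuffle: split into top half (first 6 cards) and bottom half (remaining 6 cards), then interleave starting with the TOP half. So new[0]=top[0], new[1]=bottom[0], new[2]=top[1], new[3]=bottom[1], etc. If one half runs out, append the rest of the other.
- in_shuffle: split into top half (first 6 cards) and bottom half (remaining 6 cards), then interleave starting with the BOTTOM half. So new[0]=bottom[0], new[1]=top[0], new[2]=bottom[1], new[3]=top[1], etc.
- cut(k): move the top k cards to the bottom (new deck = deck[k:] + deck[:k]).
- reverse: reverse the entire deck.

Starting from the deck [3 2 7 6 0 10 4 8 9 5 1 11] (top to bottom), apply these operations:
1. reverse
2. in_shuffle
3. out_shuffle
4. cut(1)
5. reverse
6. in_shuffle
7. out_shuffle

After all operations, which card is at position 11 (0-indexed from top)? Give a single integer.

After op 1 (reverse): [11 1 5 9 8 4 10 0 6 7 2 3]
After op 2 (in_shuffle): [10 11 0 1 6 5 7 9 2 8 3 4]
After op 3 (out_shuffle): [10 7 11 9 0 2 1 8 6 3 5 4]
After op 4 (cut(1)): [7 11 9 0 2 1 8 6 3 5 4 10]
After op 5 (reverse): [10 4 5 3 6 8 1 2 0 9 11 7]
After op 6 (in_shuffle): [1 10 2 4 0 5 9 3 11 6 7 8]
After op 7 (out_shuffle): [1 9 10 3 2 11 4 6 0 7 5 8]
Position 11: card 8.

Answer: 8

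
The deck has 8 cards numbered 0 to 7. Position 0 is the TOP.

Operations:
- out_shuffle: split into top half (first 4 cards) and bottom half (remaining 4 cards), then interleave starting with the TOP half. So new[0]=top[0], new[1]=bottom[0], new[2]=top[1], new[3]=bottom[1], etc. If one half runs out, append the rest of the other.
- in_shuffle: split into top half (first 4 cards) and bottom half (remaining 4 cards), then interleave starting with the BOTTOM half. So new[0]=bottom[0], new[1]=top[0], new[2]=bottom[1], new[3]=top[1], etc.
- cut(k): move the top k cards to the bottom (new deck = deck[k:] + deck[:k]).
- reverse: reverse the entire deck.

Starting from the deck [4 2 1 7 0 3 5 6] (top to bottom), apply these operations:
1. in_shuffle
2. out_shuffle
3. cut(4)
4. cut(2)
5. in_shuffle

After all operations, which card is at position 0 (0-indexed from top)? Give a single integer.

After op 1 (in_shuffle): [0 4 3 2 5 1 6 7]
After op 2 (out_shuffle): [0 5 4 1 3 6 2 7]
After op 3 (cut(4)): [3 6 2 7 0 5 4 1]
After op 4 (cut(2)): [2 7 0 5 4 1 3 6]
After op 5 (in_shuffle): [4 2 1 7 3 0 6 5]
Position 0: card 4.

Answer: 4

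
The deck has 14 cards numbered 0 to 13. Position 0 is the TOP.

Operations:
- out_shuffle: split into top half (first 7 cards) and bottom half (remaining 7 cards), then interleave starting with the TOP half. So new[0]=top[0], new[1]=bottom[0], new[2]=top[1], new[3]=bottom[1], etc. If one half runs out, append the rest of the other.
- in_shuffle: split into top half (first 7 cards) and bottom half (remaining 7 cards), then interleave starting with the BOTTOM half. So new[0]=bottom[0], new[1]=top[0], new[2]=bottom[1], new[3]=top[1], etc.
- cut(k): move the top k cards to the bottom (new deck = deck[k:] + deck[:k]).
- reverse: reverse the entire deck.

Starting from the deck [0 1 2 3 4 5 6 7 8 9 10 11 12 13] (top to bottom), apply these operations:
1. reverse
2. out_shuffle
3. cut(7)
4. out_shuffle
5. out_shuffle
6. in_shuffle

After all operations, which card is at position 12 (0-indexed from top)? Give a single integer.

After op 1 (reverse): [13 12 11 10 9 8 7 6 5 4 3 2 1 0]
After op 2 (out_shuffle): [13 6 12 5 11 4 10 3 9 2 8 1 7 0]
After op 3 (cut(7)): [3 9 2 8 1 7 0 13 6 12 5 11 4 10]
After op 4 (out_shuffle): [3 13 9 6 2 12 8 5 1 11 7 4 0 10]
After op 5 (out_shuffle): [3 5 13 1 9 11 6 7 2 4 12 0 8 10]
After op 6 (in_shuffle): [7 3 2 5 4 13 12 1 0 9 8 11 10 6]
Position 12: card 10.

Answer: 10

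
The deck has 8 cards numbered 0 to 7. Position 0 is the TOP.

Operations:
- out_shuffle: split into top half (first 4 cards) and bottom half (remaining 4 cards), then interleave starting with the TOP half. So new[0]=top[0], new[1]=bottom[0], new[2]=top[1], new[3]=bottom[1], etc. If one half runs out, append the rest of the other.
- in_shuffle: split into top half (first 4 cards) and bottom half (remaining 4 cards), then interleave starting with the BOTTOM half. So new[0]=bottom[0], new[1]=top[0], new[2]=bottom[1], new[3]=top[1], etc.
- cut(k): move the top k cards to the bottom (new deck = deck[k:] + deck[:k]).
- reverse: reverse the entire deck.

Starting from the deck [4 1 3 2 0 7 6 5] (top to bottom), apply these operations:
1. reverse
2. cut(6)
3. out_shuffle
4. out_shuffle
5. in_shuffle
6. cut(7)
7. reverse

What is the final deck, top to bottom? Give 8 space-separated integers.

Answer: 3 7 0 5 6 1 4 2

Derivation:
After op 1 (reverse): [5 6 7 0 2 3 1 4]
After op 2 (cut(6)): [1 4 5 6 7 0 2 3]
After op 3 (out_shuffle): [1 7 4 0 5 2 6 3]
After op 4 (out_shuffle): [1 5 7 2 4 6 0 3]
After op 5 (in_shuffle): [4 1 6 5 0 7 3 2]
After op 6 (cut(7)): [2 4 1 6 5 0 7 3]
After op 7 (reverse): [3 7 0 5 6 1 4 2]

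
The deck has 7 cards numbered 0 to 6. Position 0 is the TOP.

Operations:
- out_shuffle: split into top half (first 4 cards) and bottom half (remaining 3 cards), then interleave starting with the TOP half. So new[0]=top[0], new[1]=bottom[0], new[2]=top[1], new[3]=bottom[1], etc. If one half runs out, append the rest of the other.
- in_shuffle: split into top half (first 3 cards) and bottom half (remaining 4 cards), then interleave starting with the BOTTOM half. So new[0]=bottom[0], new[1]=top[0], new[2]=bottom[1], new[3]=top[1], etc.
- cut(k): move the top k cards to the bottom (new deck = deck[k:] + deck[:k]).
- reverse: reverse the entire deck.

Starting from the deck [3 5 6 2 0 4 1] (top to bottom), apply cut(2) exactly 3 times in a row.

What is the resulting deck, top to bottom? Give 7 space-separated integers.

After op 1 (cut(2)): [6 2 0 4 1 3 5]
After op 2 (cut(2)): [0 4 1 3 5 6 2]
After op 3 (cut(2)): [1 3 5 6 2 0 4]

Answer: 1 3 5 6 2 0 4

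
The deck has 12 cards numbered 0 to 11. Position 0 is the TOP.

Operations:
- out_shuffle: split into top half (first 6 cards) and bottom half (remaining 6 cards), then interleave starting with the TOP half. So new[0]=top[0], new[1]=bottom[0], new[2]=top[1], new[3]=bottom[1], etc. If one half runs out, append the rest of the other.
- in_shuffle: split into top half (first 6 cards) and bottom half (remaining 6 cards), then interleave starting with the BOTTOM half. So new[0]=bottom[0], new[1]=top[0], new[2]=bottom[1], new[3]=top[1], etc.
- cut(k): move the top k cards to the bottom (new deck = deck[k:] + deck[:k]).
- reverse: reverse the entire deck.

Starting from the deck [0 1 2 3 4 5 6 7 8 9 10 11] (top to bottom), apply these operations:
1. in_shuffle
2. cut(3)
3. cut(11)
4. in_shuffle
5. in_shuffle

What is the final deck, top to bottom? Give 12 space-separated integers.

After op 1 (in_shuffle): [6 0 7 1 8 2 9 3 10 4 11 5]
After op 2 (cut(3)): [1 8 2 9 3 10 4 11 5 6 0 7]
After op 3 (cut(11)): [7 1 8 2 9 3 10 4 11 5 6 0]
After op 4 (in_shuffle): [10 7 4 1 11 8 5 2 6 9 0 3]
After op 5 (in_shuffle): [5 10 2 7 6 4 9 1 0 11 3 8]

Answer: 5 10 2 7 6 4 9 1 0 11 3 8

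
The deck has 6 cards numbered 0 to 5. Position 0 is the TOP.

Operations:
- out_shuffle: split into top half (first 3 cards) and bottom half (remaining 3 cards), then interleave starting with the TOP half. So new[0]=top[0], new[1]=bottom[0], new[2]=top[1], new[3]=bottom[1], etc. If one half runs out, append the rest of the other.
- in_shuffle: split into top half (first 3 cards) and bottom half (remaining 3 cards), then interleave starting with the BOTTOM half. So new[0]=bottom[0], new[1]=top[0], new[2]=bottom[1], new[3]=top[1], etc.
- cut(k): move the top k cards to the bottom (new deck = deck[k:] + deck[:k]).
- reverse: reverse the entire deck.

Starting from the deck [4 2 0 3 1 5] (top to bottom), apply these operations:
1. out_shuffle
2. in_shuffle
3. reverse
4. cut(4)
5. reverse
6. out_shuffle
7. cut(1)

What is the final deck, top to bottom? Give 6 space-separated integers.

Answer: 2 3 1 5 4 0

Derivation:
After op 1 (out_shuffle): [4 3 2 1 0 5]
After op 2 (in_shuffle): [1 4 0 3 5 2]
After op 3 (reverse): [2 5 3 0 4 1]
After op 4 (cut(4)): [4 1 2 5 3 0]
After op 5 (reverse): [0 3 5 2 1 4]
After op 6 (out_shuffle): [0 2 3 1 5 4]
After op 7 (cut(1)): [2 3 1 5 4 0]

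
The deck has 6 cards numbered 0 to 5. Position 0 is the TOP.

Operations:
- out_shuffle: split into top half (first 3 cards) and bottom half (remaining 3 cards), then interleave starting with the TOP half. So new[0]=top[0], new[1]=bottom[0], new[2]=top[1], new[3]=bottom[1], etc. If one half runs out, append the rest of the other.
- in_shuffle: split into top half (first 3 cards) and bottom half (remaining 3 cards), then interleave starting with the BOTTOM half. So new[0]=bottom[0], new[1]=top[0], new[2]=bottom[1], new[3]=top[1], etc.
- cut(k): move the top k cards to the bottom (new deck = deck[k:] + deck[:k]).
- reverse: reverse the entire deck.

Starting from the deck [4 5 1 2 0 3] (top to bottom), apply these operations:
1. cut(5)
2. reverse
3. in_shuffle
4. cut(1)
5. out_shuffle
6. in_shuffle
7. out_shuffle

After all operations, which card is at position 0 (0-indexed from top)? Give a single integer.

After op 1 (cut(5)): [3 4 5 1 2 0]
After op 2 (reverse): [0 2 1 5 4 3]
After op 3 (in_shuffle): [5 0 4 2 3 1]
After op 4 (cut(1)): [0 4 2 3 1 5]
After op 5 (out_shuffle): [0 3 4 1 2 5]
After op 6 (in_shuffle): [1 0 2 3 5 4]
After op 7 (out_shuffle): [1 3 0 5 2 4]
Position 0: card 1.

Answer: 1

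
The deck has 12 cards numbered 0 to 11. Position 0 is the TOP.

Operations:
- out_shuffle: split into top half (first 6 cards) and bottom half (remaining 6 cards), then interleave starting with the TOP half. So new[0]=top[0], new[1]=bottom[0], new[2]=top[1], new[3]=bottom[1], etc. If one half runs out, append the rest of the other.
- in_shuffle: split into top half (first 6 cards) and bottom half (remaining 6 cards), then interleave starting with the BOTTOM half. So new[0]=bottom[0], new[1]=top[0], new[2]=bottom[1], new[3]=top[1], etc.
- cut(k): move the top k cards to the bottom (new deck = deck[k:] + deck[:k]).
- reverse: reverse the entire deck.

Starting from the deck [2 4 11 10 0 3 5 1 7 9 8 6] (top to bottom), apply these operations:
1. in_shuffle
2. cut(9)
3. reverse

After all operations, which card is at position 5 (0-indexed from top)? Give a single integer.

Answer: 4

Derivation:
After op 1 (in_shuffle): [5 2 1 4 7 11 9 10 8 0 6 3]
After op 2 (cut(9)): [0 6 3 5 2 1 4 7 11 9 10 8]
After op 3 (reverse): [8 10 9 11 7 4 1 2 5 3 6 0]
Position 5: card 4.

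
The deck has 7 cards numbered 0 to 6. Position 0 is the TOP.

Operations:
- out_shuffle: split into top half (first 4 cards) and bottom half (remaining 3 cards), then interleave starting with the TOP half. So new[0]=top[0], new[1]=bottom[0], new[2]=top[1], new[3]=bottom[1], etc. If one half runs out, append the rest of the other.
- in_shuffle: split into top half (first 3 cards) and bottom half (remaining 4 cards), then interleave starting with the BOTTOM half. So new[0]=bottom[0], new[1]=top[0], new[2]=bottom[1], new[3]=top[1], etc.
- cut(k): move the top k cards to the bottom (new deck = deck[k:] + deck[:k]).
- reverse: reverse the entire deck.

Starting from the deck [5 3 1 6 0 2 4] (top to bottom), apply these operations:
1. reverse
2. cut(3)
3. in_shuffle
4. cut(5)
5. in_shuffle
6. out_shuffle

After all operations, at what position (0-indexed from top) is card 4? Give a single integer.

After op 1 (reverse): [4 2 0 6 1 3 5]
After op 2 (cut(3)): [6 1 3 5 4 2 0]
After op 3 (in_shuffle): [5 6 4 1 2 3 0]
After op 4 (cut(5)): [3 0 5 6 4 1 2]
After op 5 (in_shuffle): [6 3 4 0 1 5 2]
After op 6 (out_shuffle): [6 1 3 5 4 2 0]
Card 4 is at position 4.

Answer: 4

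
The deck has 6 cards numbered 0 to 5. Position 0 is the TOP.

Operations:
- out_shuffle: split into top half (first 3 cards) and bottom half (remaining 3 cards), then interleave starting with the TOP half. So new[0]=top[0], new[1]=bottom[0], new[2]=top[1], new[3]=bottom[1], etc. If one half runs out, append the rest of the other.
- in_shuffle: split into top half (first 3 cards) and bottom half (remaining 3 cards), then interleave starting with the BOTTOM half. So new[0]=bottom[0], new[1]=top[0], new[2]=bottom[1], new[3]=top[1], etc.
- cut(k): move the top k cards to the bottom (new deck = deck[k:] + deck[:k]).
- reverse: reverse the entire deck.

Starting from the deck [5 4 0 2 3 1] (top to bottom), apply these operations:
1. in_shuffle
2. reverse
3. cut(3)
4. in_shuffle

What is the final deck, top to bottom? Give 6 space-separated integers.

After op 1 (in_shuffle): [2 5 3 4 1 0]
After op 2 (reverse): [0 1 4 3 5 2]
After op 3 (cut(3)): [3 5 2 0 1 4]
After op 4 (in_shuffle): [0 3 1 5 4 2]

Answer: 0 3 1 5 4 2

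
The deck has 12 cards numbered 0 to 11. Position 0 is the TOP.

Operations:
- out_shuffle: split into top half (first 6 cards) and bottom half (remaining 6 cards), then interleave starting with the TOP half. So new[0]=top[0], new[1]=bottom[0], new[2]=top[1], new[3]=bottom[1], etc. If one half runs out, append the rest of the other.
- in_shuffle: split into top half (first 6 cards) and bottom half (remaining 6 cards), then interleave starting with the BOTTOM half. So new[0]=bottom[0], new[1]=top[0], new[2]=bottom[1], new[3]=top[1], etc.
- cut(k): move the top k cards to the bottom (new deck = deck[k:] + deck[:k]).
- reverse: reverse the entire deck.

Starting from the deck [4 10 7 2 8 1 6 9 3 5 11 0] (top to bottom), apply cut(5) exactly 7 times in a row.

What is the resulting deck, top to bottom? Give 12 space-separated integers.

Answer: 0 4 10 7 2 8 1 6 9 3 5 11

Derivation:
After op 1 (cut(5)): [1 6 9 3 5 11 0 4 10 7 2 8]
After op 2 (cut(5)): [11 0 4 10 7 2 8 1 6 9 3 5]
After op 3 (cut(5)): [2 8 1 6 9 3 5 11 0 4 10 7]
After op 4 (cut(5)): [3 5 11 0 4 10 7 2 8 1 6 9]
After op 5 (cut(5)): [10 7 2 8 1 6 9 3 5 11 0 4]
After op 6 (cut(5)): [6 9 3 5 11 0 4 10 7 2 8 1]
After op 7 (cut(5)): [0 4 10 7 2 8 1 6 9 3 5 11]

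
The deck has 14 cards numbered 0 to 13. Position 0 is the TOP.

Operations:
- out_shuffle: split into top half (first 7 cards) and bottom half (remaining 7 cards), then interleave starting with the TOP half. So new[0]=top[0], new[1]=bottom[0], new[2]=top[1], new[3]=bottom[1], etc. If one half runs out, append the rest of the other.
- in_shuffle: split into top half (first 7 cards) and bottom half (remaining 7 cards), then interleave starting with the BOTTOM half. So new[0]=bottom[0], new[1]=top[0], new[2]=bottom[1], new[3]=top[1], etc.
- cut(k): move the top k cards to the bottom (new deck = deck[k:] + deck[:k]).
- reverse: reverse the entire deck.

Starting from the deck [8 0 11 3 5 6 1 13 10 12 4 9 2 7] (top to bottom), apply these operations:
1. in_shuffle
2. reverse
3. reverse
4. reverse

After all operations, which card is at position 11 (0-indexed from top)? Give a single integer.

After op 1 (in_shuffle): [13 8 10 0 12 11 4 3 9 5 2 6 7 1]
After op 2 (reverse): [1 7 6 2 5 9 3 4 11 12 0 10 8 13]
After op 3 (reverse): [13 8 10 0 12 11 4 3 9 5 2 6 7 1]
After op 4 (reverse): [1 7 6 2 5 9 3 4 11 12 0 10 8 13]
Position 11: card 10.

Answer: 10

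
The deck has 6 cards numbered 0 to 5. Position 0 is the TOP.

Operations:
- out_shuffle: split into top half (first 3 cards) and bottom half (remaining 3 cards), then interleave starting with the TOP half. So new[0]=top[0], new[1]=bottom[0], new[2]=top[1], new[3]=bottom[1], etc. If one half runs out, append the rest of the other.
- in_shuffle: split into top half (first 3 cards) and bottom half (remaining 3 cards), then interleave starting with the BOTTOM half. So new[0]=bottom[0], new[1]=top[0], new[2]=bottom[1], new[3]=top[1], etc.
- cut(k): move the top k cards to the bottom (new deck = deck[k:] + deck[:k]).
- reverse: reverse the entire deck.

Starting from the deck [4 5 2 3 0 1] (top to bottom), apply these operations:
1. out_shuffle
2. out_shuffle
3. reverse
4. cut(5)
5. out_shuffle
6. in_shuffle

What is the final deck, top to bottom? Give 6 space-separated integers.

After op 1 (out_shuffle): [4 3 5 0 2 1]
After op 2 (out_shuffle): [4 0 3 2 5 1]
After op 3 (reverse): [1 5 2 3 0 4]
After op 4 (cut(5)): [4 1 5 2 3 0]
After op 5 (out_shuffle): [4 2 1 3 5 0]
After op 6 (in_shuffle): [3 4 5 2 0 1]

Answer: 3 4 5 2 0 1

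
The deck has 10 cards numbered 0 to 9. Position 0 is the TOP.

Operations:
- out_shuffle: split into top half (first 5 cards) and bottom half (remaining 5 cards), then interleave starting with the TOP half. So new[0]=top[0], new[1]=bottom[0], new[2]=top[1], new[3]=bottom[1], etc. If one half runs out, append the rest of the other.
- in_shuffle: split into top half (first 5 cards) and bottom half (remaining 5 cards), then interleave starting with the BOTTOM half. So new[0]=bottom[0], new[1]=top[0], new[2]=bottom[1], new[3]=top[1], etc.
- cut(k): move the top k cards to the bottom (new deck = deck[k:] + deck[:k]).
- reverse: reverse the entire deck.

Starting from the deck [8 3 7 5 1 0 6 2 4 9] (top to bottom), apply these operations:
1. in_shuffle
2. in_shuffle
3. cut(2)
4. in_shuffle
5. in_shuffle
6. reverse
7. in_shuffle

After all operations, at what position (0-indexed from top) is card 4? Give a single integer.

Answer: 2

Derivation:
After op 1 (in_shuffle): [0 8 6 3 2 7 4 5 9 1]
After op 2 (in_shuffle): [7 0 4 8 5 6 9 3 1 2]
After op 3 (cut(2)): [4 8 5 6 9 3 1 2 7 0]
After op 4 (in_shuffle): [3 4 1 8 2 5 7 6 0 9]
After op 5 (in_shuffle): [5 3 7 4 6 1 0 8 9 2]
After op 6 (reverse): [2 9 8 0 1 6 4 7 3 5]
After op 7 (in_shuffle): [6 2 4 9 7 8 3 0 5 1]
Card 4 is at position 2.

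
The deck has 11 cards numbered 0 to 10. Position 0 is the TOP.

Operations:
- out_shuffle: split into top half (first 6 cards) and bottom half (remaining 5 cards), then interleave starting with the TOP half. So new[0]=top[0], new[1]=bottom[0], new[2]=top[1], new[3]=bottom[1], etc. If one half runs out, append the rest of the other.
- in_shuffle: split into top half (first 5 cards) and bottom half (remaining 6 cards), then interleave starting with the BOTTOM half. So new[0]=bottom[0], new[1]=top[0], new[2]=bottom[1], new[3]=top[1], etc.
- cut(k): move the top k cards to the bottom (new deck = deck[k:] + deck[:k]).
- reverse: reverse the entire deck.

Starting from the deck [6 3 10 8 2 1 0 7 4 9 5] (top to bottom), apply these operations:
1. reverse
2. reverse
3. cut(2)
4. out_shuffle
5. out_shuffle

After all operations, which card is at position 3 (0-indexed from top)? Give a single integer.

After op 1 (reverse): [5 9 4 7 0 1 2 8 10 3 6]
After op 2 (reverse): [6 3 10 8 2 1 0 7 4 9 5]
After op 3 (cut(2)): [10 8 2 1 0 7 4 9 5 6 3]
After op 4 (out_shuffle): [10 4 8 9 2 5 1 6 0 3 7]
After op 5 (out_shuffle): [10 1 4 6 8 0 9 3 2 7 5]
Position 3: card 6.

Answer: 6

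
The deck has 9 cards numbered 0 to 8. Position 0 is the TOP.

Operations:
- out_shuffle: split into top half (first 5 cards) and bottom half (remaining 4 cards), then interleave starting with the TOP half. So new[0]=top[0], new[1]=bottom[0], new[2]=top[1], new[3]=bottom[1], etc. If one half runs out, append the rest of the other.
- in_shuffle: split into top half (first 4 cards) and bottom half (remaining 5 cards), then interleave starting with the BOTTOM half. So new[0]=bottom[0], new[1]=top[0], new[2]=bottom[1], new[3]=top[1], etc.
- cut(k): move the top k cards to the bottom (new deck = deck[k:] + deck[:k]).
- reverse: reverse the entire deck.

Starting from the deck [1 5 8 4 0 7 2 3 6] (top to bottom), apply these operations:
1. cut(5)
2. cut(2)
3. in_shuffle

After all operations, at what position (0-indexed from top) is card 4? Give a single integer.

After op 1 (cut(5)): [7 2 3 6 1 5 8 4 0]
After op 2 (cut(2)): [3 6 1 5 8 4 0 7 2]
After op 3 (in_shuffle): [8 3 4 6 0 1 7 5 2]
Card 4 is at position 2.

Answer: 2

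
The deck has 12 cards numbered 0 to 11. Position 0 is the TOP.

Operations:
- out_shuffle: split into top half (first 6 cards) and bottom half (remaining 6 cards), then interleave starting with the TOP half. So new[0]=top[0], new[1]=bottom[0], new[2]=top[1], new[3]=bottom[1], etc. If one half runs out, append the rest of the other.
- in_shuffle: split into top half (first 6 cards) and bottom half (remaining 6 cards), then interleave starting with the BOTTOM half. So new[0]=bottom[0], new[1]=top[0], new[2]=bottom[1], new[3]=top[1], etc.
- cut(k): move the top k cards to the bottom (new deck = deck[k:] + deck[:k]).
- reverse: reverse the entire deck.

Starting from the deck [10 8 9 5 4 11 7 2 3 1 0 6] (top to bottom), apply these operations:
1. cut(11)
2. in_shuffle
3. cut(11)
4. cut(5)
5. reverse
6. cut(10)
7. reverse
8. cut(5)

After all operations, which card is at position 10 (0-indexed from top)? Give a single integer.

After op 1 (cut(11)): [6 10 8 9 5 4 11 7 2 3 1 0]
After op 2 (in_shuffle): [11 6 7 10 2 8 3 9 1 5 0 4]
After op 3 (cut(11)): [4 11 6 7 10 2 8 3 9 1 5 0]
After op 4 (cut(5)): [2 8 3 9 1 5 0 4 11 6 7 10]
After op 5 (reverse): [10 7 6 11 4 0 5 1 9 3 8 2]
After op 6 (cut(10)): [8 2 10 7 6 11 4 0 5 1 9 3]
After op 7 (reverse): [3 9 1 5 0 4 11 6 7 10 2 8]
After op 8 (cut(5)): [4 11 6 7 10 2 8 3 9 1 5 0]
Position 10: card 5.

Answer: 5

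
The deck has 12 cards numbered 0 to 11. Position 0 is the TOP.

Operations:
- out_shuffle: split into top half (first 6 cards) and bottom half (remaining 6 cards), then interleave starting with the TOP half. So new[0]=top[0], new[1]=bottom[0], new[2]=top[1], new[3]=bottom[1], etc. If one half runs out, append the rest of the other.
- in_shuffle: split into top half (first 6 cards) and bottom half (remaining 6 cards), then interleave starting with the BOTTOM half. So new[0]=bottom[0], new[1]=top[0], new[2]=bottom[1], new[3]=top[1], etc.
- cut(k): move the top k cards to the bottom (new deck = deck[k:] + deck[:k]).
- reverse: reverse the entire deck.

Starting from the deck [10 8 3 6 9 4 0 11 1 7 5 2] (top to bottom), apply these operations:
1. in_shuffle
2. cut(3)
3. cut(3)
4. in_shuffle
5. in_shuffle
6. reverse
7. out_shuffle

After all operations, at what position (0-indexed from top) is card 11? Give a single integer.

After op 1 (in_shuffle): [0 10 11 8 1 3 7 6 5 9 2 4]
After op 2 (cut(3)): [8 1 3 7 6 5 9 2 4 0 10 11]
After op 3 (cut(3)): [7 6 5 9 2 4 0 10 11 8 1 3]
After op 4 (in_shuffle): [0 7 10 6 11 5 8 9 1 2 3 4]
After op 5 (in_shuffle): [8 0 9 7 1 10 2 6 3 11 4 5]
After op 6 (reverse): [5 4 11 3 6 2 10 1 7 9 0 8]
After op 7 (out_shuffle): [5 10 4 1 11 7 3 9 6 0 2 8]
Card 11 is at position 4.

Answer: 4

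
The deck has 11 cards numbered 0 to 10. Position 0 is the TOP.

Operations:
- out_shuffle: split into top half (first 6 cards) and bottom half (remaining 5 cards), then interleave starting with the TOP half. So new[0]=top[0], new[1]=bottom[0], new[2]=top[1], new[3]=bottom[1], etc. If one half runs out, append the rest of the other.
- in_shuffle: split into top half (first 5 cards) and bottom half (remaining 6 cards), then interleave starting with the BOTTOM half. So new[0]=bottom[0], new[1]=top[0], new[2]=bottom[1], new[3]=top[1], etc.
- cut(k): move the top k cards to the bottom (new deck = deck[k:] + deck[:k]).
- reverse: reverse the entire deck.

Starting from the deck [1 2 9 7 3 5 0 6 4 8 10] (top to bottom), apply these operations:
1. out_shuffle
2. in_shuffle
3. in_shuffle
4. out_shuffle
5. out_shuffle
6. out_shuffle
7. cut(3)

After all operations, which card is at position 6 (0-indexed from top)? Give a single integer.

After op 1 (out_shuffle): [1 0 2 6 9 4 7 8 3 10 5]
After op 2 (in_shuffle): [4 1 7 0 8 2 3 6 10 9 5]
After op 3 (in_shuffle): [2 4 3 1 6 7 10 0 9 8 5]
After op 4 (out_shuffle): [2 10 4 0 3 9 1 8 6 5 7]
After op 5 (out_shuffle): [2 1 10 8 4 6 0 5 3 7 9]
After op 6 (out_shuffle): [2 0 1 5 10 3 8 7 4 9 6]
After op 7 (cut(3)): [5 10 3 8 7 4 9 6 2 0 1]
Position 6: card 9.

Answer: 9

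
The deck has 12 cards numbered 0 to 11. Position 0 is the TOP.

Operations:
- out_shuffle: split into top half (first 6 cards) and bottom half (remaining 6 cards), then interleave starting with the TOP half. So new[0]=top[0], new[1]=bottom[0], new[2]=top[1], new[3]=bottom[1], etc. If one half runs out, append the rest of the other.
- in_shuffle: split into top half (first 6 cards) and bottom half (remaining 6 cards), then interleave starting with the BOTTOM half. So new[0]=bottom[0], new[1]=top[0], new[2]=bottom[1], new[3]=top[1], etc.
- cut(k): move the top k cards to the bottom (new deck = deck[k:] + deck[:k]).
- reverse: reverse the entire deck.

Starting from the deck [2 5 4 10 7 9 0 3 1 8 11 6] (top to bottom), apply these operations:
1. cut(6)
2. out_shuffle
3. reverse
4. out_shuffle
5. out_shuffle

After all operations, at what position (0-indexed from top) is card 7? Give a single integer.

Answer: 8

Derivation:
After op 1 (cut(6)): [0 3 1 8 11 6 2 5 4 10 7 9]
After op 2 (out_shuffle): [0 2 3 5 1 4 8 10 11 7 6 9]
After op 3 (reverse): [9 6 7 11 10 8 4 1 5 3 2 0]
After op 4 (out_shuffle): [9 4 6 1 7 5 11 3 10 2 8 0]
After op 5 (out_shuffle): [9 11 4 3 6 10 1 2 7 8 5 0]
Card 7 is at position 8.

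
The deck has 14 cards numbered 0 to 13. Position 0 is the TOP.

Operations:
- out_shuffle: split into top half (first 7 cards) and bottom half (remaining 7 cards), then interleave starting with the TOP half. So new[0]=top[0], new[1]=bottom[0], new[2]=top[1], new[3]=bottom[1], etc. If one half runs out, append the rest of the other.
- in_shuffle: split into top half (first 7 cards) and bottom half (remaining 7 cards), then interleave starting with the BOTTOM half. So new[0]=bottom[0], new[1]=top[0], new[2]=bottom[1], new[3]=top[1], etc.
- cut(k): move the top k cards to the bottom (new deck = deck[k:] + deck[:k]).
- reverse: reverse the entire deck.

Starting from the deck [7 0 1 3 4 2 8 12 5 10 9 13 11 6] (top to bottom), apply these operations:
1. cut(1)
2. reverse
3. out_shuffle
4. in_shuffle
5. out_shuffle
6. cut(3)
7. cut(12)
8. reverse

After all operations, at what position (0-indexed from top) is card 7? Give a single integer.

After op 1 (cut(1)): [0 1 3 4 2 8 12 5 10 9 13 11 6 7]
After op 2 (reverse): [7 6 11 13 9 10 5 12 8 2 4 3 1 0]
After op 3 (out_shuffle): [7 12 6 8 11 2 13 4 9 3 10 1 5 0]
After op 4 (in_shuffle): [4 7 9 12 3 6 10 8 1 11 5 2 0 13]
After op 5 (out_shuffle): [4 8 7 1 9 11 12 5 3 2 6 0 10 13]
After op 6 (cut(3)): [1 9 11 12 5 3 2 6 0 10 13 4 8 7]
After op 7 (cut(12)): [8 7 1 9 11 12 5 3 2 6 0 10 13 4]
After op 8 (reverse): [4 13 10 0 6 2 3 5 12 11 9 1 7 8]
Card 7 is at position 12.

Answer: 12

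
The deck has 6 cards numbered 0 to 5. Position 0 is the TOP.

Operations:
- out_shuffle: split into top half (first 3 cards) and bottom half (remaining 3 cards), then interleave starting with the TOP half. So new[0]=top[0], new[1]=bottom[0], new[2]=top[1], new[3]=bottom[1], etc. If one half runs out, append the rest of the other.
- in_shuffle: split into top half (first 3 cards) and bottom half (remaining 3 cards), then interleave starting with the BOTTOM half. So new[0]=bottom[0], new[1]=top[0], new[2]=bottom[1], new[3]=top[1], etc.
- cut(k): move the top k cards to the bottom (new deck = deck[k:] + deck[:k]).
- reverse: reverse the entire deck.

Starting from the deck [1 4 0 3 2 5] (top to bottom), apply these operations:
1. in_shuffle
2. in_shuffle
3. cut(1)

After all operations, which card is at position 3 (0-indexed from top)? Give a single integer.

After op 1 (in_shuffle): [3 1 2 4 5 0]
After op 2 (in_shuffle): [4 3 5 1 0 2]
After op 3 (cut(1)): [3 5 1 0 2 4]
Position 3: card 0.

Answer: 0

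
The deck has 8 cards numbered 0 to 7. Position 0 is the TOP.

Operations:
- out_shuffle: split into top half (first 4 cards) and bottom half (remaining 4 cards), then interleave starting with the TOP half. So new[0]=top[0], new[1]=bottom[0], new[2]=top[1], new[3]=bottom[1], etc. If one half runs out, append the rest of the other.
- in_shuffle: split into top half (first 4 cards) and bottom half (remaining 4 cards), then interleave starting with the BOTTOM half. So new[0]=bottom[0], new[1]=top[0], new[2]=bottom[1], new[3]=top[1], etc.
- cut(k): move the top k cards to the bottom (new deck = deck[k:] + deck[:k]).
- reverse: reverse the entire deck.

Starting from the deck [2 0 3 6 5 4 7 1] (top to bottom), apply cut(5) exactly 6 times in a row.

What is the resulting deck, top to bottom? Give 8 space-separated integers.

Answer: 7 1 2 0 3 6 5 4

Derivation:
After op 1 (cut(5)): [4 7 1 2 0 3 6 5]
After op 2 (cut(5)): [3 6 5 4 7 1 2 0]
After op 3 (cut(5)): [1 2 0 3 6 5 4 7]
After op 4 (cut(5)): [5 4 7 1 2 0 3 6]
After op 5 (cut(5)): [0 3 6 5 4 7 1 2]
After op 6 (cut(5)): [7 1 2 0 3 6 5 4]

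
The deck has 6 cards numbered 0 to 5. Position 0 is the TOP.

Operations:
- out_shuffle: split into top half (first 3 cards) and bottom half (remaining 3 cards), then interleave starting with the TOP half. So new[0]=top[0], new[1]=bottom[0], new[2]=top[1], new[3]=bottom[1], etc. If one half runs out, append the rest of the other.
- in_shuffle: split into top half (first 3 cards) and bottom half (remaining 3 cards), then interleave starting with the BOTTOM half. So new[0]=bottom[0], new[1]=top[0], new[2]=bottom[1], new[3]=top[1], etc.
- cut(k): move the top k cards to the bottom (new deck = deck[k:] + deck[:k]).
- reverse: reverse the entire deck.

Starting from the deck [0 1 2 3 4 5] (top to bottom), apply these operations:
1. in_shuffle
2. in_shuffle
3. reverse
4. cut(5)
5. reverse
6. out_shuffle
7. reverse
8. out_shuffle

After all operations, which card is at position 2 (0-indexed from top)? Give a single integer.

Answer: 0

Derivation:
After op 1 (in_shuffle): [3 0 4 1 5 2]
After op 2 (in_shuffle): [1 3 5 0 2 4]
After op 3 (reverse): [4 2 0 5 3 1]
After op 4 (cut(5)): [1 4 2 0 5 3]
After op 5 (reverse): [3 5 0 2 4 1]
After op 6 (out_shuffle): [3 2 5 4 0 1]
After op 7 (reverse): [1 0 4 5 2 3]
After op 8 (out_shuffle): [1 5 0 2 4 3]
Position 2: card 0.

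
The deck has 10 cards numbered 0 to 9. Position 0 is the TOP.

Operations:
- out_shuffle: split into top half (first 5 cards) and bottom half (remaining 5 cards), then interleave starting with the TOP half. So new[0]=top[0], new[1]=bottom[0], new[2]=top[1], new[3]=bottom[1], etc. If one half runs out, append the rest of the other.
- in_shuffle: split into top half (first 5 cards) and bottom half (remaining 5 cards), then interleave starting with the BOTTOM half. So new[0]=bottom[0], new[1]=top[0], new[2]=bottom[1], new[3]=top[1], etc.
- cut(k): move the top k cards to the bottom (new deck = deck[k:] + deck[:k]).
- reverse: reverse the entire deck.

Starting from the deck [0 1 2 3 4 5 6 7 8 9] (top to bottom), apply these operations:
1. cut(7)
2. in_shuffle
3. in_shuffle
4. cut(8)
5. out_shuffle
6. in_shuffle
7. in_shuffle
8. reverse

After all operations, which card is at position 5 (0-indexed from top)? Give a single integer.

Answer: 0

Derivation:
After op 1 (cut(7)): [7 8 9 0 1 2 3 4 5 6]
After op 2 (in_shuffle): [2 7 3 8 4 9 5 0 6 1]
After op 3 (in_shuffle): [9 2 5 7 0 3 6 8 1 4]
After op 4 (cut(8)): [1 4 9 2 5 7 0 3 6 8]
After op 5 (out_shuffle): [1 7 4 0 9 3 2 6 5 8]
After op 6 (in_shuffle): [3 1 2 7 6 4 5 0 8 9]
After op 7 (in_shuffle): [4 3 5 1 0 2 8 7 9 6]
After op 8 (reverse): [6 9 7 8 2 0 1 5 3 4]
Position 5: card 0.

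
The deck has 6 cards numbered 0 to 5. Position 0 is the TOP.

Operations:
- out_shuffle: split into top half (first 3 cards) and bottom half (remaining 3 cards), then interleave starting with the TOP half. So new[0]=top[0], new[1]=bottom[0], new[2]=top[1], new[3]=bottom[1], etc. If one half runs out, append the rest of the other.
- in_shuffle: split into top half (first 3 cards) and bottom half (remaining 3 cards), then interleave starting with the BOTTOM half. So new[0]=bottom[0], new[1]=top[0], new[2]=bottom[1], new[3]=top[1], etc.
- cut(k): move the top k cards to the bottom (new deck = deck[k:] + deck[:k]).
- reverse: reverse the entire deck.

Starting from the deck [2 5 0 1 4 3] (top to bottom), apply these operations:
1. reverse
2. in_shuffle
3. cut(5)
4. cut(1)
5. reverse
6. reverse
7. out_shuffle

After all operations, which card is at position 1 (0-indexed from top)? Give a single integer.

Answer: 4

Derivation:
After op 1 (reverse): [3 4 1 0 5 2]
After op 2 (in_shuffle): [0 3 5 4 2 1]
After op 3 (cut(5)): [1 0 3 5 4 2]
After op 4 (cut(1)): [0 3 5 4 2 1]
After op 5 (reverse): [1 2 4 5 3 0]
After op 6 (reverse): [0 3 5 4 2 1]
After op 7 (out_shuffle): [0 4 3 2 5 1]
Position 1: card 4.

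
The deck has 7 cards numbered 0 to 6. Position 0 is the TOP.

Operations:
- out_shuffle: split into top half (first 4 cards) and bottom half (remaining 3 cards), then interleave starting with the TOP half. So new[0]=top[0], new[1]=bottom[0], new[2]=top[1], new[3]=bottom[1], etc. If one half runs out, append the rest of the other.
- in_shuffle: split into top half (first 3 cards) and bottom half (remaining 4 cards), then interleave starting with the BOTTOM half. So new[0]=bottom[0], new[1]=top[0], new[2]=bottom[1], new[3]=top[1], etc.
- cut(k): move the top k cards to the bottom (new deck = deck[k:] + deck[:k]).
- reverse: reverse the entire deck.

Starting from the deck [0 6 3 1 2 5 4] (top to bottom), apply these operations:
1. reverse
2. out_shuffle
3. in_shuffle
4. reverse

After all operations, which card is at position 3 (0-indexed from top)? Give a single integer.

After op 1 (reverse): [4 5 2 1 3 6 0]
After op 2 (out_shuffle): [4 3 5 6 2 0 1]
After op 3 (in_shuffle): [6 4 2 3 0 5 1]
After op 4 (reverse): [1 5 0 3 2 4 6]
Position 3: card 3.

Answer: 3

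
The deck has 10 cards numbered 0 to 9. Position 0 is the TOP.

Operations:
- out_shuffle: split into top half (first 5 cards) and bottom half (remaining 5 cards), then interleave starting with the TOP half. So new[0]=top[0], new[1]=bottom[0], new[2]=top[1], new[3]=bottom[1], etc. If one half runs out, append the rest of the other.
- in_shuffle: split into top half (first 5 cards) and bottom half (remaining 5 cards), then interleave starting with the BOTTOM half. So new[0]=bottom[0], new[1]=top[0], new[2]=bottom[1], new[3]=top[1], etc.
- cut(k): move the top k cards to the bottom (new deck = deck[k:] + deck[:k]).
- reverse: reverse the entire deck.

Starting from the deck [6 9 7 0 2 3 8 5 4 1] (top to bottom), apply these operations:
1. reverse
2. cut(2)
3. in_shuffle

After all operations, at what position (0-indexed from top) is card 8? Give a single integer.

Answer: 3

Derivation:
After op 1 (reverse): [1 4 5 8 3 2 0 7 9 6]
After op 2 (cut(2)): [5 8 3 2 0 7 9 6 1 4]
After op 3 (in_shuffle): [7 5 9 8 6 3 1 2 4 0]
Card 8 is at position 3.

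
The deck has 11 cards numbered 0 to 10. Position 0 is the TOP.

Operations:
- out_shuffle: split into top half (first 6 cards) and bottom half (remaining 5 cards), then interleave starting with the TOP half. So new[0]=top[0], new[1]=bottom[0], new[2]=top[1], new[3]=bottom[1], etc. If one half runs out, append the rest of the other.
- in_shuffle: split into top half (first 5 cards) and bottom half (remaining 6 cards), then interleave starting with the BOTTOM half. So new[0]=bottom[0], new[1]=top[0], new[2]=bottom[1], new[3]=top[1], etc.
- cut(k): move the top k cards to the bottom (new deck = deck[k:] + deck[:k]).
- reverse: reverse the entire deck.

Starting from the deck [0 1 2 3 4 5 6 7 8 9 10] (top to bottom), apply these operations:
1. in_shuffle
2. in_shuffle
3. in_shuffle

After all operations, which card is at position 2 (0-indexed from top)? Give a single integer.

Answer: 9

Derivation:
After op 1 (in_shuffle): [5 0 6 1 7 2 8 3 9 4 10]
After op 2 (in_shuffle): [2 5 8 0 3 6 9 1 4 7 10]
After op 3 (in_shuffle): [6 2 9 5 1 8 4 0 7 3 10]
Position 2: card 9.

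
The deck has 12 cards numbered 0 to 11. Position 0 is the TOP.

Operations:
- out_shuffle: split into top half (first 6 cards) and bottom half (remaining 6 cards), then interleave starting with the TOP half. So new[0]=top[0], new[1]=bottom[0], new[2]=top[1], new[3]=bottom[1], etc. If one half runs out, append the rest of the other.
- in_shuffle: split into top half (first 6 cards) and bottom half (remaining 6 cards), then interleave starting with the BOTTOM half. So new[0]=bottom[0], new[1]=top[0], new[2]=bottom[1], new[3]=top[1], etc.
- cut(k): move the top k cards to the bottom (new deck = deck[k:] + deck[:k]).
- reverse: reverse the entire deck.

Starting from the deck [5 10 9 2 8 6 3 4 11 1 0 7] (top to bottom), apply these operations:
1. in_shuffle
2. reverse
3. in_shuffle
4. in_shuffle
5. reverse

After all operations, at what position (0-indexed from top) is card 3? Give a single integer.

Answer: 3

Derivation:
After op 1 (in_shuffle): [3 5 4 10 11 9 1 2 0 8 7 6]
After op 2 (reverse): [6 7 8 0 2 1 9 11 10 4 5 3]
After op 3 (in_shuffle): [9 6 11 7 10 8 4 0 5 2 3 1]
After op 4 (in_shuffle): [4 9 0 6 5 11 2 7 3 10 1 8]
After op 5 (reverse): [8 1 10 3 7 2 11 5 6 0 9 4]
Card 3 is at position 3.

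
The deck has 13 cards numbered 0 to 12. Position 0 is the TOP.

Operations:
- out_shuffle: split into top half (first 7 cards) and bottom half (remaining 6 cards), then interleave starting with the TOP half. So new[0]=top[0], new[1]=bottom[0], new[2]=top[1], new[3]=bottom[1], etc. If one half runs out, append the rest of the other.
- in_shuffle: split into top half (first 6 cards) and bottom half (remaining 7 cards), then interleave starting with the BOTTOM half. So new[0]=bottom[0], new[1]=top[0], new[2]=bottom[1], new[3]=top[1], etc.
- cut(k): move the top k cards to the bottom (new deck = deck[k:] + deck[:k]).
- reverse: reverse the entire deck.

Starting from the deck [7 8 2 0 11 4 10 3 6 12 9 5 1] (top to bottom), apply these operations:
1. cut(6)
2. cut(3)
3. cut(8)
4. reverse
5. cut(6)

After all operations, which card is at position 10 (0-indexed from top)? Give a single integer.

Answer: 7

Derivation:
After op 1 (cut(6)): [10 3 6 12 9 5 1 7 8 2 0 11 4]
After op 2 (cut(3)): [12 9 5 1 7 8 2 0 11 4 10 3 6]
After op 3 (cut(8)): [11 4 10 3 6 12 9 5 1 7 8 2 0]
After op 4 (reverse): [0 2 8 7 1 5 9 12 6 3 10 4 11]
After op 5 (cut(6)): [9 12 6 3 10 4 11 0 2 8 7 1 5]
Position 10: card 7.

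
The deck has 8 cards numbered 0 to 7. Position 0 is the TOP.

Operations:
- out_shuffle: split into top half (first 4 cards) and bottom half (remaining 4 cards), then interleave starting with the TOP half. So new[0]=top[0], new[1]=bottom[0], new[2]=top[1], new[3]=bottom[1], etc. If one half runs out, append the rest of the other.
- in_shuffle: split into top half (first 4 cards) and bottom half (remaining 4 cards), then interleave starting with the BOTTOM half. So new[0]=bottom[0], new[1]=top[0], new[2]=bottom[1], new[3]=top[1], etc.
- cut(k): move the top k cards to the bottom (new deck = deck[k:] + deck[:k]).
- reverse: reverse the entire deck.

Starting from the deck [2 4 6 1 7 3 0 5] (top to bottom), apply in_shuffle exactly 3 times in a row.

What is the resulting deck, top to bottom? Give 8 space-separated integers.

After op 1 (in_shuffle): [7 2 3 4 0 6 5 1]
After op 2 (in_shuffle): [0 7 6 2 5 3 1 4]
After op 3 (in_shuffle): [5 0 3 7 1 6 4 2]

Answer: 5 0 3 7 1 6 4 2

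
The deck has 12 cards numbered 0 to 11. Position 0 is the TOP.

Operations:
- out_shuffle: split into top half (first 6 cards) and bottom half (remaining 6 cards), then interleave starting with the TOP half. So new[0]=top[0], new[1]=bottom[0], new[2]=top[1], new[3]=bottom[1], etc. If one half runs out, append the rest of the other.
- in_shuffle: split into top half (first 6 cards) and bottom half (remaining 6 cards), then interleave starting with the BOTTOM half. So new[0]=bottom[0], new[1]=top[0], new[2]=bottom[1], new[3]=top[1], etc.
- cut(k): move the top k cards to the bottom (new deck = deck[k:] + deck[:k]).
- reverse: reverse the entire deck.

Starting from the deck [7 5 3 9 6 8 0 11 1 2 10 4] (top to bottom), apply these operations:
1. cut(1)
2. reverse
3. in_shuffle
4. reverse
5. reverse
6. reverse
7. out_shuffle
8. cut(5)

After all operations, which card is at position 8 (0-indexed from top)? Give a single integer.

After op 1 (cut(1)): [5 3 9 6 8 0 11 1 2 10 4 7]
After op 2 (reverse): [7 4 10 2 1 11 0 8 6 9 3 5]
After op 3 (in_shuffle): [0 7 8 4 6 10 9 2 3 1 5 11]
After op 4 (reverse): [11 5 1 3 2 9 10 6 4 8 7 0]
After op 5 (reverse): [0 7 8 4 6 10 9 2 3 1 5 11]
After op 6 (reverse): [11 5 1 3 2 9 10 6 4 8 7 0]
After op 7 (out_shuffle): [11 10 5 6 1 4 3 8 2 7 9 0]
After op 8 (cut(5)): [4 3 8 2 7 9 0 11 10 5 6 1]
Position 8: card 10.

Answer: 10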